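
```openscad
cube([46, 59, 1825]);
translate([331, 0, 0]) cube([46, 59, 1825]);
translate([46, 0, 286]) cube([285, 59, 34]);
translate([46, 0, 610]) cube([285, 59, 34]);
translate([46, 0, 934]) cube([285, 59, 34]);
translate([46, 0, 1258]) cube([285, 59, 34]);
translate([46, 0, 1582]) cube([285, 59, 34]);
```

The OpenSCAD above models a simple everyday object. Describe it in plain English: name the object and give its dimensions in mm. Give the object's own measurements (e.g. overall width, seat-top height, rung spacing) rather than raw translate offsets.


A straight ladder. Two 46×59 mm vertical rails, 1825 mm tall, stand 377 mm apart (outside-to-outside) with their front faces coplanar on the −y side. 5 rungs, each 59 mm deep and 34 mm tall, span between the inner faces of the rails, front faces flush with the rails. The lowest rung's underside is at z = 286 mm and rungs are spaced 324 mm apart (underside to underside).


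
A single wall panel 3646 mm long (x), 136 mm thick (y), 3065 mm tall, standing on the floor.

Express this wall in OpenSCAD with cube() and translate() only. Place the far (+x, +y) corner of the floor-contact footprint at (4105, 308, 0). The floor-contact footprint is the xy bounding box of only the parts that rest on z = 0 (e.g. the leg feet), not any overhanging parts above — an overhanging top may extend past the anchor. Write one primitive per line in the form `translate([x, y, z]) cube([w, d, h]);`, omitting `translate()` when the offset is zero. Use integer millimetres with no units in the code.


translate([459, 172, 0]) cube([3646, 136, 3065]);


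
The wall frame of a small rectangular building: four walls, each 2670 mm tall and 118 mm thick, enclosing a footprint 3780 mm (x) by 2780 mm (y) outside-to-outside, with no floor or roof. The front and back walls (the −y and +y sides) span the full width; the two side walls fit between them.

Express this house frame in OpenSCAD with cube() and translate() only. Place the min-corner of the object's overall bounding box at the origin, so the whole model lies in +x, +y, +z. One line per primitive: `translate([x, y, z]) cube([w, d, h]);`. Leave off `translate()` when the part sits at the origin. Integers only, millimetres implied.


cube([3780, 118, 2670]);
translate([0, 2662, 0]) cube([3780, 118, 2670]);
translate([0, 118, 0]) cube([118, 2544, 2670]);
translate([3662, 118, 0]) cube([118, 2544, 2670]);


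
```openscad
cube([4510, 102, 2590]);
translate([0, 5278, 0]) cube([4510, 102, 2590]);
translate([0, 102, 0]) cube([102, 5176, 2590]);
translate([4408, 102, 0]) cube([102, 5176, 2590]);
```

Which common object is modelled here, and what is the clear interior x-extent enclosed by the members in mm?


A house (or room) frame. The interior width is 4306 mm.

Four 2590 mm walls enclosing a rectangle with no floor or roof — a room or house frame. Outside width is 4510 mm and wall thickness is 102 mm, so the interior width is 4510 − 2 × 102 = 4306 mm.


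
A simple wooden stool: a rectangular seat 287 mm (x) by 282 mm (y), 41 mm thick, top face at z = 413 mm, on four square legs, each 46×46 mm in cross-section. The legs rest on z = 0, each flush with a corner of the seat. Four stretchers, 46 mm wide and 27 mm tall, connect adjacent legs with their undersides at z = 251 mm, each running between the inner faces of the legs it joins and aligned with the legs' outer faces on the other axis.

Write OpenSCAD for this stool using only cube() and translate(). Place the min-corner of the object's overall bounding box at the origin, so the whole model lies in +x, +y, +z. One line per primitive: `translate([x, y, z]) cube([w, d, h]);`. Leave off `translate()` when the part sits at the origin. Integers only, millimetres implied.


translate([0, 0, 372]) cube([287, 282, 41]);
cube([46, 46, 372]);
translate([241, 0, 0]) cube([46, 46, 372]);
translate([0, 236, 0]) cube([46, 46, 372]);
translate([241, 236, 0]) cube([46, 46, 372]);
translate([46, 0, 251]) cube([195, 46, 27]);
translate([46, 236, 251]) cube([195, 46, 27]);
translate([0, 46, 251]) cube([46, 190, 27]);
translate([241, 46, 251]) cube([46, 190, 27]);


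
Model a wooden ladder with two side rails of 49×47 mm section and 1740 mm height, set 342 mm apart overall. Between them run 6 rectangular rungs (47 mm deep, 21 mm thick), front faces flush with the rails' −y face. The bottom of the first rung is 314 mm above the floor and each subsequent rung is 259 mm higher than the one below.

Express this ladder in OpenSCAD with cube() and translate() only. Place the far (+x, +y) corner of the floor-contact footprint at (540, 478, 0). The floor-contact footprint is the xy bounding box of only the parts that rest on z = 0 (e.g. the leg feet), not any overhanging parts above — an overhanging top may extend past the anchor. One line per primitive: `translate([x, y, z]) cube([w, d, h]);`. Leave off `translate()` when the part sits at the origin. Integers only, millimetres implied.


translate([198, 431, 0]) cube([49, 47, 1740]);
translate([491, 431, 0]) cube([49, 47, 1740]);
translate([247, 431, 314]) cube([244, 47, 21]);
translate([247, 431, 573]) cube([244, 47, 21]);
translate([247, 431, 832]) cube([244, 47, 21]);
translate([247, 431, 1091]) cube([244, 47, 21]);
translate([247, 431, 1350]) cube([244, 47, 21]);
translate([247, 431, 1609]) cube([244, 47, 21]);


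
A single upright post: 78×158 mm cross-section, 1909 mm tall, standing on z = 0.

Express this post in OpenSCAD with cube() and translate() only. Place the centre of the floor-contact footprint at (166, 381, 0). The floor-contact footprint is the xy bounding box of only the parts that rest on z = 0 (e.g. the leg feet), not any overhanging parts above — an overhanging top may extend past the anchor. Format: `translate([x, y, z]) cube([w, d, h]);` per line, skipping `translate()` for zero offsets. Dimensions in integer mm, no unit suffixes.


translate([127, 302, 0]) cube([78, 158, 1909]);


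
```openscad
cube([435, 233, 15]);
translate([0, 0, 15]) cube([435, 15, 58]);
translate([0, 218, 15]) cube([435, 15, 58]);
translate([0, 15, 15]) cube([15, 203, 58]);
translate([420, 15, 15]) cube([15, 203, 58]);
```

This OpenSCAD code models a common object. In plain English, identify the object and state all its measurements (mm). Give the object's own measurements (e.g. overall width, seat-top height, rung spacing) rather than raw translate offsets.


An open-topped rectangular box: outside dimensions 435×233×73 mm, with a uniform wall and base thickness of 15 mm. The base is a full 435×233 slab on the floor; four walls sit on top of the base. The front and back walls (the −y and +y sides) span the full width; the two side walls fit between them.


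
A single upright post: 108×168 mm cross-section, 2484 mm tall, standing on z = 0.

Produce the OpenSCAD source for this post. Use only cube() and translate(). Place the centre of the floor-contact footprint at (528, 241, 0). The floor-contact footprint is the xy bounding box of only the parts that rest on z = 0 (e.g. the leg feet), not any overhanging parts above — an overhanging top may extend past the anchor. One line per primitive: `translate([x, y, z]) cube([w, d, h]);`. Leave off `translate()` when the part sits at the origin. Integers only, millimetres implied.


translate([474, 157, 0]) cube([108, 168, 2484]);


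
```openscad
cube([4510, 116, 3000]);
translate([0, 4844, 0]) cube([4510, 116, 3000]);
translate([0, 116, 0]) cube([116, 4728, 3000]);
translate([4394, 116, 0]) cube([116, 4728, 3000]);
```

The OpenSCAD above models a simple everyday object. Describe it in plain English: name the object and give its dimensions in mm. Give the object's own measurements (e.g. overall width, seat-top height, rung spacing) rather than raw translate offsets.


The wall frame of a small rectangular building: four walls, each 3000 mm tall and 116 mm thick, enclosing a footprint 4510 mm (x) by 4960 mm (y) outside-to-outside, with no floor or roof. The front and back walls (the −y and +y sides) span the full width; the two side walls fit between them.


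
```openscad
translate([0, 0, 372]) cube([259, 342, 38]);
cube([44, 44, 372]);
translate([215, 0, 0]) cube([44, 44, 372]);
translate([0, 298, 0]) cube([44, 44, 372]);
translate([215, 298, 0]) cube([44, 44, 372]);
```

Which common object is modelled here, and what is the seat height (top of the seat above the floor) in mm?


A stool. The seat height is 410 mm.

A 259×342×38 slab at z = 372 on four corner posts — a stool. The seat top is 372 + 38 = 410 mm.


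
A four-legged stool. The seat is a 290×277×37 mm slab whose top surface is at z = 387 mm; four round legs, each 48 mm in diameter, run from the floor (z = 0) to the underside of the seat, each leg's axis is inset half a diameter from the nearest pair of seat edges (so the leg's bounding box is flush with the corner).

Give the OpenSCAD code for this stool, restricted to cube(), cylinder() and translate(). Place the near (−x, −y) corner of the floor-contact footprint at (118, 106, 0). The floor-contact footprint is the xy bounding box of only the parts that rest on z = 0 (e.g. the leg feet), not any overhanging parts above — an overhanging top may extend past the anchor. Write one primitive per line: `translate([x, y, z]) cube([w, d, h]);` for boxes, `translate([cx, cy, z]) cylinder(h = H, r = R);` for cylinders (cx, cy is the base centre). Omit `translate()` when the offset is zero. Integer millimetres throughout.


translate([118, 106, 350]) cube([290, 277, 37]);
translate([142, 130, 0]) cylinder(h = 350, r = 24);
translate([384, 130, 0]) cylinder(h = 350, r = 24);
translate([142, 359, 0]) cylinder(h = 350, r = 24);
translate([384, 359, 0]) cylinder(h = 350, r = 24);


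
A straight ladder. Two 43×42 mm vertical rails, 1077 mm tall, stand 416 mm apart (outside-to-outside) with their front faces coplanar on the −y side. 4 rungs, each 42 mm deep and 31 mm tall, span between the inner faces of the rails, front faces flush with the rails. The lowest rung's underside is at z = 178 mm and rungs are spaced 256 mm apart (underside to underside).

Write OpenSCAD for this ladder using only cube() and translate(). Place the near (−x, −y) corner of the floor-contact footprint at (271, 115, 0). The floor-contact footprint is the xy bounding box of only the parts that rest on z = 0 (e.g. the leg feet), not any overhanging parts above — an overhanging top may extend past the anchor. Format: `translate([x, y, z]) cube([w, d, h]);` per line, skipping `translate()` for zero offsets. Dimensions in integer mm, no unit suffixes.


// rung span = 416 - 2*43 = 330
// rung[k] z = 178 + k*256
translate([271, 115, 0]) cube([43, 42, 1077]);
translate([644, 115, 0]) cube([43, 42, 1077]);
translate([314, 115, 178]) cube([330, 42, 31]);
translate([314, 115, 434]) cube([330, 42, 31]);
translate([314, 115, 690]) cube([330, 42, 31]);
translate([314, 115, 946]) cube([330, 42, 31]);


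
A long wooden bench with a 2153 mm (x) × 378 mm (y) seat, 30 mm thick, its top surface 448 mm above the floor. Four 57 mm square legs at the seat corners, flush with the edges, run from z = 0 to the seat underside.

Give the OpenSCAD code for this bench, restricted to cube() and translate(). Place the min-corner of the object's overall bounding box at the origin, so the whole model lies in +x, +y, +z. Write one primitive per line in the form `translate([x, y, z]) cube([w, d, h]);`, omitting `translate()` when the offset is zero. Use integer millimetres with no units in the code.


// leg_h = 448 − 30 = 418
translate([0, 0, 418]) cube([2153, 378, 30]);
cube([57, 57, 418]);
translate([0, 321, 0]) cube([57, 57, 418]);
translate([2096, 0, 0]) cube([57, 57, 418]);
translate([2096, 321, 0]) cube([57, 57, 418]);


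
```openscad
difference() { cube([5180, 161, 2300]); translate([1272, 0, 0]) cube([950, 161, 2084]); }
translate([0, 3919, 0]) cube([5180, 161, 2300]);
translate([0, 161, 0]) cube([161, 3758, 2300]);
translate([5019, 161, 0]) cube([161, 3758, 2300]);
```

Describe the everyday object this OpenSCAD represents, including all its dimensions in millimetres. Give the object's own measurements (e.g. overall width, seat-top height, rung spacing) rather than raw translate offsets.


A single room: four walls, each 2300 mm tall and 161 mm thick, enclosing an outside footprint 5180×4080 mm (x × y), no floor or roof. The front and back walls (−y and +y sides) run the full x-width; the side walls fit between their inner faces. A door opening 950 mm wide and 2084 mm tall is cut through the front wall from the floor up, its −x edge 1272 mm from the wall's −x end.


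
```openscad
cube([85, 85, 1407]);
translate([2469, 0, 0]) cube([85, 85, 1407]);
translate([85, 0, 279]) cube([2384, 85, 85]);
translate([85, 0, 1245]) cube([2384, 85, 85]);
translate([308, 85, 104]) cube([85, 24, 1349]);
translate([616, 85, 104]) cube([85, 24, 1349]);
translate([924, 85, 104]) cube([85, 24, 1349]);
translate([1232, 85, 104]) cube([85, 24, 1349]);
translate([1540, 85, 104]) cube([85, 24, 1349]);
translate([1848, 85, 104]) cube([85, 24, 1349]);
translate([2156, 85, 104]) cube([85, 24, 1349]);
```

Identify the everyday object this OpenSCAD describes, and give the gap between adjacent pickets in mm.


A fence section. The picket gap is 223 mm.

Two posts, two rails, 7 pickets — a fence section. Span 2384 mm holds 7 pickets of 85 mm with 8 equal gaps: ⌊(2384 − 7·85) / 8⌋ = 223 mm.


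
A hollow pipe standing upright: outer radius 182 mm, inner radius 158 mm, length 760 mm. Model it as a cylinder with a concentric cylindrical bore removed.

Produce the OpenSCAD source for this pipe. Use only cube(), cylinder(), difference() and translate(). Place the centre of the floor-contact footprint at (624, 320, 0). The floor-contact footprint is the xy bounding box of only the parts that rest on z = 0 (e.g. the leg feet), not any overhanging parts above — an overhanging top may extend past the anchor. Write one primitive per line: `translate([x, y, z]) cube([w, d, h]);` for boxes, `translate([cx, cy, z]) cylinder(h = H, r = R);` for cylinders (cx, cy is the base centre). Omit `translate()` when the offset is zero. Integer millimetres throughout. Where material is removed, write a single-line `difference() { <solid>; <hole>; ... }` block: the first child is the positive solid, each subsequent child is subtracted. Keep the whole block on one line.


difference() { translate([624, 320, 0]) cylinder(h = 760, r = 182); translate([624, 320, 0]) cylinder(h = 760, r = 158); }


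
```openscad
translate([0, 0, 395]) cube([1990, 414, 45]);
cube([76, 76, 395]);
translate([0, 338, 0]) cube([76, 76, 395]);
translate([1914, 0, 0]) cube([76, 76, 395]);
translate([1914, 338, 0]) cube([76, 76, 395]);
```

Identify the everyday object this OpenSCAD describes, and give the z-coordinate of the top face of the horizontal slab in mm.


A bench. The seat-top height is 440 mm.

A long slab on four corner posts — a bench. The slab sits at z = 395 with thickness 45, so the top is 395 + 45 = 440 mm.


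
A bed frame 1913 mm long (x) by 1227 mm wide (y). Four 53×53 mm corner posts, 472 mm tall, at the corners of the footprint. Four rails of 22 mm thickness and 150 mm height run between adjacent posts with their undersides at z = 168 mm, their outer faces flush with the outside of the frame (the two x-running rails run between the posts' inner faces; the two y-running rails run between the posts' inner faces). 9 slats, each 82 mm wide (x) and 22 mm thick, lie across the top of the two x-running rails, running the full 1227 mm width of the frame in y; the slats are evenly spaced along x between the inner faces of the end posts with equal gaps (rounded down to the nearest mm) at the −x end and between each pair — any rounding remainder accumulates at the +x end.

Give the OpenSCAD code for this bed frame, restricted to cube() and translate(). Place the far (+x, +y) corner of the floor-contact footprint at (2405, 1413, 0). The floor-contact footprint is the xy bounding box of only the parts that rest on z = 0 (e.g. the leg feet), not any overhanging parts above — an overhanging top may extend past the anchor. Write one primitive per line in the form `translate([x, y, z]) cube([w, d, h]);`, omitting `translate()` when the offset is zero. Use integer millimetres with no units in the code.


// slat z = rail_z + rail_h = 168 + 150 = 318
// slat gap = ⌊(1807 − 9·82) / 10⌋ = 106
translate([492, 186, 0]) cube([53, 53, 472]);
translate([492, 1360, 0]) cube([53, 53, 472]);
translate([2352, 186, 0]) cube([53, 53, 472]);
translate([2352, 1360, 0]) cube([53, 53, 472]);
translate([545, 186, 168]) cube([1807, 22, 150]);
translate([545, 1391, 168]) cube([1807, 22, 150]);
translate([492, 239, 168]) cube([22, 1121, 150]);
translate([2383, 239, 168]) cube([22, 1121, 150]);
translate([651, 186, 318]) cube([82, 1227, 22]);
translate([839, 186, 318]) cube([82, 1227, 22]);
translate([1027, 186, 318]) cube([82, 1227, 22]);
translate([1215, 186, 318]) cube([82, 1227, 22]);
translate([1403, 186, 318]) cube([82, 1227, 22]);
translate([1591, 186, 318]) cube([82, 1227, 22]);
translate([1779, 186, 318]) cube([82, 1227, 22]);
translate([1967, 186, 318]) cube([82, 1227, 22]);
translate([2155, 186, 318]) cube([82, 1227, 22]);


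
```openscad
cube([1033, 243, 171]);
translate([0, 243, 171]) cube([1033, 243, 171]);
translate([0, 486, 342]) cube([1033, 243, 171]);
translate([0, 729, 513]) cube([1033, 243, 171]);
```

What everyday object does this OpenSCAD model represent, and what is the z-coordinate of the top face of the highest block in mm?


A staircase. The total rise is 684 mm.

4 identical blocks, each offset up and back from the previous — a staircase. Each step is 171 mm tall and there are 4 of them, so the total rise is 4 × 171 = 684 mm.


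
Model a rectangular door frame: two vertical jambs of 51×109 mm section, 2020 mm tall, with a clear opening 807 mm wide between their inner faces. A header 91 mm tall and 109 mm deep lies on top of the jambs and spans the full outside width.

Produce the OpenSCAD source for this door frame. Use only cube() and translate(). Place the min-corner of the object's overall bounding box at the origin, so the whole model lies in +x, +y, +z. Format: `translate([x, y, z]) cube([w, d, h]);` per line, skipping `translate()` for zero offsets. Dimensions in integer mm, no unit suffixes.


cube([51, 109, 2020]);
translate([858, 0, 0]) cube([51, 109, 2020]);
translate([0, 0, 2020]) cube([909, 109, 91]);


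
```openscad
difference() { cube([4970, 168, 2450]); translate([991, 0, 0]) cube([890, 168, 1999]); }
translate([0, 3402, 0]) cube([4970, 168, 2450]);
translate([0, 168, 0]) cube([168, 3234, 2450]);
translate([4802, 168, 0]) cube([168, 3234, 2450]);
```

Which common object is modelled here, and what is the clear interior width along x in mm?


A single room. The interior width is 4634 mm.

Four walls enclosing a rectangle with a door in the front wall — a room. Outside width 4970 minus two 168 mm walls gives 4634 mm.


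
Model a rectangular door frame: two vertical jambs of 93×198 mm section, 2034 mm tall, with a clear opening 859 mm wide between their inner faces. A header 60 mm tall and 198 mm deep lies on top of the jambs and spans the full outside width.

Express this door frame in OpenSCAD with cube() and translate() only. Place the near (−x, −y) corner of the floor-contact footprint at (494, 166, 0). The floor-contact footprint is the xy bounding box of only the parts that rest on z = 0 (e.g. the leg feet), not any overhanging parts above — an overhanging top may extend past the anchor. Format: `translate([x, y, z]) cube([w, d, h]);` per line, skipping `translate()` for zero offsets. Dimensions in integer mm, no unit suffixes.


translate([494, 166, 0]) cube([93, 198, 2034]);
translate([1446, 166, 0]) cube([93, 198, 2034]);
translate([494, 166, 2034]) cube([1045, 198, 60]);


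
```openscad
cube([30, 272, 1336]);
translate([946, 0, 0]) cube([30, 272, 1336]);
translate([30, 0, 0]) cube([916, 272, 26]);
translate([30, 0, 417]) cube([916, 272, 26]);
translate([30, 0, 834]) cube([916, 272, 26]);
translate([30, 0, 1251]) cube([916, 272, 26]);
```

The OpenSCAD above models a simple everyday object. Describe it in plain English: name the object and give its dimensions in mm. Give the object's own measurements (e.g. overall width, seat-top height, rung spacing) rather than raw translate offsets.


An open bookshelf. Two side panels, each 30 mm thick, 272 mm deep and 1336 mm tall, stand 976 mm apart (outside-to-outside). Between them sit 4 shelves, each 26 mm thick and 272 mm deep, spanning the full gap between the sides. The bottom shelf rests on the floor (its underside at z = 0) and the clear gap between one shelf's top and the next shelf's underside is 391 mm.


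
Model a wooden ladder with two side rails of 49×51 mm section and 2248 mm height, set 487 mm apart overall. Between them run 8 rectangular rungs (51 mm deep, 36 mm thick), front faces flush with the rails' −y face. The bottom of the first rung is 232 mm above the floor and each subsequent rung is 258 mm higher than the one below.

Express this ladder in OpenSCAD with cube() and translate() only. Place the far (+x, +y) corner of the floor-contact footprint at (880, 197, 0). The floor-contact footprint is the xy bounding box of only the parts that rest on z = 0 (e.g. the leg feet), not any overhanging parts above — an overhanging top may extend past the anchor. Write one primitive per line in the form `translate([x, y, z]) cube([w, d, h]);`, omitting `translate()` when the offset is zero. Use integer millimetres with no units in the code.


// rung span = 487 - 2*49 = 389
// rung[k] z = 232 + k*258
translate([393, 146, 0]) cube([49, 51, 2248]);
translate([831, 146, 0]) cube([49, 51, 2248]);
translate([442, 146, 232]) cube([389, 51, 36]);
translate([442, 146, 490]) cube([389, 51, 36]);
translate([442, 146, 748]) cube([389, 51, 36]);
translate([442, 146, 1006]) cube([389, 51, 36]);
translate([442, 146, 1264]) cube([389, 51, 36]);
translate([442, 146, 1522]) cube([389, 51, 36]);
translate([442, 146, 1780]) cube([389, 51, 36]);
translate([442, 146, 2038]) cube([389, 51, 36]);


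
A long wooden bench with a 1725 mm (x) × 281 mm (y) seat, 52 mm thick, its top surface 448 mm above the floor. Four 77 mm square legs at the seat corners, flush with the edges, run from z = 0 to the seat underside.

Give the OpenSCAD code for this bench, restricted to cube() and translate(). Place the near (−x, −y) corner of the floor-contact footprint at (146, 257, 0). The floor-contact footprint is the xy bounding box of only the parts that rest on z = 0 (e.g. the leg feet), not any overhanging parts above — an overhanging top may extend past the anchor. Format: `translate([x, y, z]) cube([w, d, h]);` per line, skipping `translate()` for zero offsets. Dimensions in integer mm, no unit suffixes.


translate([146, 257, 396]) cube([1725, 281, 52]);
translate([146, 257, 0]) cube([77, 77, 396]);
translate([146, 461, 0]) cube([77, 77, 396]);
translate([1794, 257, 0]) cube([77, 77, 396]);
translate([1794, 461, 0]) cube([77, 77, 396]);


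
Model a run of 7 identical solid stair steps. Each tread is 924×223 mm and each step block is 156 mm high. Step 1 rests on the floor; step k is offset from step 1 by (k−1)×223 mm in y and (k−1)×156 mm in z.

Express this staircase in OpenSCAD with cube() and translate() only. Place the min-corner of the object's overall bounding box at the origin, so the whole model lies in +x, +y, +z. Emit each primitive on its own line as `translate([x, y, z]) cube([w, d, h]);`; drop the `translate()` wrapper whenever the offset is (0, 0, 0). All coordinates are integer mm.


cube([924, 223, 156]);
translate([0, 223, 156]) cube([924, 223, 156]);
translate([0, 446, 312]) cube([924, 223, 156]);
translate([0, 669, 468]) cube([924, 223, 156]);
translate([0, 892, 624]) cube([924, 223, 156]);
translate([0, 1115, 780]) cube([924, 223, 156]);
translate([0, 1338, 936]) cube([924, 223, 156]);


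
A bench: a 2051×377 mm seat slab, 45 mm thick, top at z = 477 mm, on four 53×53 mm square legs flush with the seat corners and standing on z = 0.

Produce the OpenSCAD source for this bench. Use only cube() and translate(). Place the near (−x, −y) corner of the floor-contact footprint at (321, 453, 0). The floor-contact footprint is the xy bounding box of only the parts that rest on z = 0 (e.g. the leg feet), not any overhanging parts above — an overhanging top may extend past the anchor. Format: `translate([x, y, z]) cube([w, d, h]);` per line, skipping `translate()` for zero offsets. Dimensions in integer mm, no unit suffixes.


translate([321, 453, 432]) cube([2051, 377, 45]);
translate([321, 453, 0]) cube([53, 53, 432]);
translate([321, 777, 0]) cube([53, 53, 432]);
translate([2319, 453, 0]) cube([53, 53, 432]);
translate([2319, 777, 0]) cube([53, 53, 432]);


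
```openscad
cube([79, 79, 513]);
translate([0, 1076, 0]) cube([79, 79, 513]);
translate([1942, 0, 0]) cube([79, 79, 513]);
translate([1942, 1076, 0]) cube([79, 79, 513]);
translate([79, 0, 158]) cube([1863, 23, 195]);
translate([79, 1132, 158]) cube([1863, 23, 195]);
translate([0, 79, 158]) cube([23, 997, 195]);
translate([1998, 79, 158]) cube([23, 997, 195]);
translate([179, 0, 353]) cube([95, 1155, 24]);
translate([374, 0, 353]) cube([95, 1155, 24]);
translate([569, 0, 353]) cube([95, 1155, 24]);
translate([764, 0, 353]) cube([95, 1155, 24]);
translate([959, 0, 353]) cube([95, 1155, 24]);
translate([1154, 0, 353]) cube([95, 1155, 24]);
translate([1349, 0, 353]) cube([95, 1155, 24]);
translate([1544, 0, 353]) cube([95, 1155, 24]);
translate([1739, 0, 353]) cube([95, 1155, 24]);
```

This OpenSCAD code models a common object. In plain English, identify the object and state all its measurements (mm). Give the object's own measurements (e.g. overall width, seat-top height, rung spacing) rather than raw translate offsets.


A bed frame 2021 mm long (x) by 1155 mm wide (y). Four 79×79 mm corner posts, 513 mm tall, at the corners of the footprint. Four rails of 23 mm thickness and 195 mm height run between adjacent posts with their undersides at z = 158 mm, their outer faces flush with the outside of the frame (the two x-running rails run between the posts' inner faces; the two y-running rails run between the posts' inner faces). 9 slats, each 95 mm wide (x) and 24 mm thick, lie across the top of the two x-running rails, running the full 1155 mm width of the frame in y; along x they sit between the end posts with a 100 mm gap after the −x posts and between neighbouring slats, leaving 108 mm before the +x posts.


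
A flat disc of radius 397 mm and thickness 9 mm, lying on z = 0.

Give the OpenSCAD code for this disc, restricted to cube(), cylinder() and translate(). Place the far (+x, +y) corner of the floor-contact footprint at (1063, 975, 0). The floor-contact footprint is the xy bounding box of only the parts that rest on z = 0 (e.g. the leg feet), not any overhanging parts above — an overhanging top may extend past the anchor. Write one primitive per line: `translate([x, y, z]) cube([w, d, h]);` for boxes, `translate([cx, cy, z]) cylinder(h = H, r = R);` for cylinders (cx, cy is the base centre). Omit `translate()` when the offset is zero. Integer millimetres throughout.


translate([666, 578, 0]) cylinder(h = 9, r = 397);


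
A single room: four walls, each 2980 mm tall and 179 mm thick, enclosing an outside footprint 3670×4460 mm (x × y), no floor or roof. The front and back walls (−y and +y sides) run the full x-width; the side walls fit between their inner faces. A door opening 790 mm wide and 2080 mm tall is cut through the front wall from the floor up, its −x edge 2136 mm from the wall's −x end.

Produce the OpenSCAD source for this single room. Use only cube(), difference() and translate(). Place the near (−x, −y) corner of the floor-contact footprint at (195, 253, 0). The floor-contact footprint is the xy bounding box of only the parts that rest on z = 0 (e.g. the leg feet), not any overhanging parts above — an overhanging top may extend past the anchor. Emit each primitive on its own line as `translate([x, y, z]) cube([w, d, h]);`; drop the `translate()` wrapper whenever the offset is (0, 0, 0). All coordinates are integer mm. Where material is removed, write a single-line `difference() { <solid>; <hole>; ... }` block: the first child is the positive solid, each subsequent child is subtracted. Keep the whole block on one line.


difference() { translate([195, 253, 0]) cube([3670, 179, 2980]); translate([2331, 253, 0]) cube([790, 179, 2080]); }
translate([195, 4534, 0]) cube([3670, 179, 2980]);
translate([195, 432, 0]) cube([179, 4102, 2980]);
translate([3686, 432, 0]) cube([179, 4102, 2980]);


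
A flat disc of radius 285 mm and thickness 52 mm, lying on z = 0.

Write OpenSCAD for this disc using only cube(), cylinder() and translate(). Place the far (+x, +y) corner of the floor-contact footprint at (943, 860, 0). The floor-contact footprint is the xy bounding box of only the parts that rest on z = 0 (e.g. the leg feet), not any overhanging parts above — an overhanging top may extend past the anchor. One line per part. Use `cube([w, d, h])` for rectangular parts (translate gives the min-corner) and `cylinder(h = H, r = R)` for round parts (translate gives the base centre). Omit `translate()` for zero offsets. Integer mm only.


translate([658, 575, 0]) cylinder(h = 52, r = 285);


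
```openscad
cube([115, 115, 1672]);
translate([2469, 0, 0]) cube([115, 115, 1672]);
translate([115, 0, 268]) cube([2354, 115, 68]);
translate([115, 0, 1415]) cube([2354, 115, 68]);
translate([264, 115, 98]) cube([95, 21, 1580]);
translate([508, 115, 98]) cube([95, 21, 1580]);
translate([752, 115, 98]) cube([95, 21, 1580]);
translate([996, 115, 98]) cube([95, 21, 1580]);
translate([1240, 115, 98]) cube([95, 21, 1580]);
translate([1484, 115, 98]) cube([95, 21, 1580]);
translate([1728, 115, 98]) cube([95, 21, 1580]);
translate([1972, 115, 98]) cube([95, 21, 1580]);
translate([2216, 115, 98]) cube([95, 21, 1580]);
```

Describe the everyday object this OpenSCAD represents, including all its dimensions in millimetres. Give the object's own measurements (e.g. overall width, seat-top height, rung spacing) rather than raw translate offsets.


A fence section. Two 115×115 mm posts, 1672 mm tall, stand on the floor with a clear span of 2354 mm between their inner faces. Two horizontal rails of 115×68 mm section span the gap between the posts with their undersides at z = 268 mm and z = 1415 mm, flush with the posts' −y face. 9 pickets, each 95 mm wide, 21 mm thick and 1580 mm tall, are fixed to the +y face of the rails with their bottoms at z = 98 mm, spaced across the span with a 149 mm gap after the −x post and between neighbouring pickets, with 158 mm left before the +x post.


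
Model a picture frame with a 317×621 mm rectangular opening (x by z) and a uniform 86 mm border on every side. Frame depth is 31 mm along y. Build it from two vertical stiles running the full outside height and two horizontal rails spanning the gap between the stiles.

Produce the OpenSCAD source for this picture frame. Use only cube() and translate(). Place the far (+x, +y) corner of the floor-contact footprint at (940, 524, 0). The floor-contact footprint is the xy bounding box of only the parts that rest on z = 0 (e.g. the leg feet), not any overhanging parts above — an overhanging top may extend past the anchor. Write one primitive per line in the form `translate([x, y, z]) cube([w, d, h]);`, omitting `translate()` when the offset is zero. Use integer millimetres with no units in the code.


translate([451, 493, 0]) cube([86, 31, 793]);
translate([854, 493, 0]) cube([86, 31, 793]);
translate([537, 493, 0]) cube([317, 31, 86]);
translate([537, 493, 707]) cube([317, 31, 86]);


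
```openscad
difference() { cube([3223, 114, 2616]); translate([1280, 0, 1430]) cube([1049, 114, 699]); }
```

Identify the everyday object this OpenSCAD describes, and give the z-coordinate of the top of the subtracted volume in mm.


A wall with a window opening. The window head height is 2129 mm.

A wall with a rectangular opening subtracted — a window. Sill at z = 1430, opening 699 mm tall, so the head is at 1430 + 699 = 2129 mm.


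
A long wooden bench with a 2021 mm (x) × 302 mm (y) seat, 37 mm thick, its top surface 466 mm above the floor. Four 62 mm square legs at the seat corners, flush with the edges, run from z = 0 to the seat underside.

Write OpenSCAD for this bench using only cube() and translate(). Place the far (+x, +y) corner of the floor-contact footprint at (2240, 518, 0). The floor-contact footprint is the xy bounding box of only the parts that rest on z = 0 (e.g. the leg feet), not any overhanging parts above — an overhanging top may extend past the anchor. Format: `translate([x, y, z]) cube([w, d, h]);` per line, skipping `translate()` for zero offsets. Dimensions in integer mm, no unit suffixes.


translate([219, 216, 429]) cube([2021, 302, 37]);
translate([219, 216, 0]) cube([62, 62, 429]);
translate([219, 456, 0]) cube([62, 62, 429]);
translate([2178, 216, 0]) cube([62, 62, 429]);
translate([2178, 456, 0]) cube([62, 62, 429]);


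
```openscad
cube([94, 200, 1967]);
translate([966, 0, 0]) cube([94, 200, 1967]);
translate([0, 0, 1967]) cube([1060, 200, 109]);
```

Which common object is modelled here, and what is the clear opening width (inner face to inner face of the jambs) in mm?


A door frame. The clear opening width is 872 mm.

Two 1967 mm tall posts with a header on top — a door frame. The left jamb is 94 mm wide at x = 0; the right jamb starts at x = 966. The clear opening is 966 − 94 = 872 mm.


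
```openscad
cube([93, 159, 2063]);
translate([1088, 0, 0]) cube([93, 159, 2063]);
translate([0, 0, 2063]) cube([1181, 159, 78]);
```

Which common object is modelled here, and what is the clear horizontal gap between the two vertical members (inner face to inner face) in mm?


A door frame. The clear opening width is 995 mm.

Two 2063 mm tall posts with a header on top — a door frame. The left jamb is 93 mm wide at x = 0; the right jamb starts at x = 1088. The clear opening is 1088 − 93 = 995 mm.


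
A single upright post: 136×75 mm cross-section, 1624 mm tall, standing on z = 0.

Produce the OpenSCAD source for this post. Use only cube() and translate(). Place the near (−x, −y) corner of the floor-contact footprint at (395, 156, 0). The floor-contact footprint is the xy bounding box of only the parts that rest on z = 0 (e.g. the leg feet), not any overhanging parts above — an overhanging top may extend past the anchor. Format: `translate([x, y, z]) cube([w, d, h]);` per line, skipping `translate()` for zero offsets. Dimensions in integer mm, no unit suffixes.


translate([395, 156, 0]) cube([136, 75, 1624]);


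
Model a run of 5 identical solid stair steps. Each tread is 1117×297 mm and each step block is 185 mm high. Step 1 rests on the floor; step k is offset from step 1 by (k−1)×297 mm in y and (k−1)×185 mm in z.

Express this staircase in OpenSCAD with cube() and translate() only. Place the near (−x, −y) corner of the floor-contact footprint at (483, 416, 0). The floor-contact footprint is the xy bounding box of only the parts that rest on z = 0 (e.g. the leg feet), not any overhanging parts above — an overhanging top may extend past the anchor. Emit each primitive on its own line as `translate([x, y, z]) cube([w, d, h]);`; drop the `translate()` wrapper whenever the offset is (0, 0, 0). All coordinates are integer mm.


translate([483, 416, 0]) cube([1117, 297, 185]);
translate([483, 713, 185]) cube([1117, 297, 185]);
translate([483, 1010, 370]) cube([1117, 297, 185]);
translate([483, 1307, 555]) cube([1117, 297, 185]);
translate([483, 1604, 740]) cube([1117, 297, 185]);


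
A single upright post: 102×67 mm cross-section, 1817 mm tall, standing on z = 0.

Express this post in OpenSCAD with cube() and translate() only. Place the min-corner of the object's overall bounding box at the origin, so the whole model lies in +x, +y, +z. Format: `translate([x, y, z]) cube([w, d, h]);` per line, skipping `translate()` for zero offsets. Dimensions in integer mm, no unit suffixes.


cube([102, 67, 1817]);


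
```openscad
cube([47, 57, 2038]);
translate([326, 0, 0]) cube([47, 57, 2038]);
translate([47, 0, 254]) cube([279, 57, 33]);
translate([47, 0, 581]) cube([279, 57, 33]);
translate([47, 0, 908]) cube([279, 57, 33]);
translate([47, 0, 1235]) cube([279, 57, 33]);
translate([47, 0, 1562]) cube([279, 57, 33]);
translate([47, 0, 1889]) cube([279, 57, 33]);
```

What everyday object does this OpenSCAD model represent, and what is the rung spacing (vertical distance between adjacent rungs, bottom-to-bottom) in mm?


A ladder. The rung spacing is 327 mm.

Two tall 47×57 posts with 6 short bars between them — a ladder. Adjacent rungs sit at z = 254 and z = 581, so the spacing is 581 − 254 = 327 mm.


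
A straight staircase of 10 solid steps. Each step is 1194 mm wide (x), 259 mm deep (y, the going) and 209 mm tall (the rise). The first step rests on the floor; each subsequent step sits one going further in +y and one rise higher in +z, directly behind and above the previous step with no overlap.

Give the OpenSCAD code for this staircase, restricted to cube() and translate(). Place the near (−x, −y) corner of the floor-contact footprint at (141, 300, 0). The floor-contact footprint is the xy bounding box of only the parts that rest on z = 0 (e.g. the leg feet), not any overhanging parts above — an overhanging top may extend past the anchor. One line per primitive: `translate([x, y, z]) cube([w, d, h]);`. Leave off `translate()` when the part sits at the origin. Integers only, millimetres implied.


translate([141, 300, 0]) cube([1194, 259, 209]);
translate([141, 559, 209]) cube([1194, 259, 209]);
translate([141, 818, 418]) cube([1194, 259, 209]);
translate([141, 1077, 627]) cube([1194, 259, 209]);
translate([141, 1336, 836]) cube([1194, 259, 209]);
translate([141, 1595, 1045]) cube([1194, 259, 209]);
translate([141, 1854, 1254]) cube([1194, 259, 209]);
translate([141, 2113, 1463]) cube([1194, 259, 209]);
translate([141, 2372, 1672]) cube([1194, 259, 209]);
translate([141, 2631, 1881]) cube([1194, 259, 209]);


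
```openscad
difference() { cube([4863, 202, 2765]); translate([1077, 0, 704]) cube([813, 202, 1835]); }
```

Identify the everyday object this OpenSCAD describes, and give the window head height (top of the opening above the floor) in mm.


A wall with a window opening. The window head height is 2539 mm.

A wall with a rectangular opening subtracted — a window. Sill at z = 704, opening 1835 mm tall, so the head is at 704 + 1835 = 2539 mm.


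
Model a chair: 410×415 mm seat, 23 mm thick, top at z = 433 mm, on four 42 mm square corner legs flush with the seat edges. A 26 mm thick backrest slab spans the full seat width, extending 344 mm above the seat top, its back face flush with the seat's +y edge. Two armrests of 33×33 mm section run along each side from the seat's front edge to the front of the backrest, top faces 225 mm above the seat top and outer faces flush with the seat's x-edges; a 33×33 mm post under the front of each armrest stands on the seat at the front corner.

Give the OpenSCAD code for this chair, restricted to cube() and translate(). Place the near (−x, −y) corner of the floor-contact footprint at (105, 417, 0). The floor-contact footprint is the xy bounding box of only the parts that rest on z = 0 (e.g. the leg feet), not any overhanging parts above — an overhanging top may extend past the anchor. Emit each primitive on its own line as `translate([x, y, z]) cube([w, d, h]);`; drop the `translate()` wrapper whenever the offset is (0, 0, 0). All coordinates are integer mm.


// leg_h = 433 - 23 = 410
// arm post h = 225 - 33 = 192
translate([105, 417, 410]) cube([410, 415, 23]);
translate([105, 417, 0]) cube([42, 42, 410]);
translate([473, 417, 0]) cube([42, 42, 410]);
translate([105, 790, 0]) cube([42, 42, 410]);
translate([473, 790, 0]) cube([42, 42, 410]);
translate([105, 806, 433]) cube([410, 26, 344]);
translate([105, 417, 625]) cube([33, 389, 33]);
translate([482, 417, 625]) cube([33, 389, 33]);
translate([105, 417, 433]) cube([33, 33, 192]);
translate([482, 417, 433]) cube([33, 33, 192]);
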